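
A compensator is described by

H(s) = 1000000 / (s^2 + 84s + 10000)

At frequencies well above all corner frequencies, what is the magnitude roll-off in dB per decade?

Each pole contributes −20 dB/decade at high frequency; each zero contributes +20 dB/decade.
Net: 0 zero(s) − 2 pole(s) → -40 dB/decade.

-40 dB/decade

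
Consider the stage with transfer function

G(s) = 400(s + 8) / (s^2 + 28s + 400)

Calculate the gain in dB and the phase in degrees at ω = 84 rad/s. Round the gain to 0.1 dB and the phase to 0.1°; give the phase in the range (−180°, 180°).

13.6 dB, -76.0°

At s = jω = j84:
zero (s+8): 8 + j84 → |·| = √(8²+84²) = √7120 ≈ 84.38, ∠ = arctan(84/8) ≈ 84.56°
quadratic: (j84)² + 28·j84 + 400 = -6656 + j2352 → |·| ≈ 7059.3, ∠ ≈ 160.54°
|G| = 400 · 84.38 / 7059.3 ≈ 4.7812
Gain = 20 log₁₀(4.7812) ≈ 13.59 dB
∠G = 84.56° − 160.54° = -75.98°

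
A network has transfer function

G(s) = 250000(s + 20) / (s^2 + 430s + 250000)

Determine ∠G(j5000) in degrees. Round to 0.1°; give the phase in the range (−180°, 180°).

At s = jω = j5000:
zero (s+20): 20 + j5000 → |·| = √(20²+5000²) = √25000400 ≈ 5000, ∠ = arctan(5000/20) ≈ 89.77°
quadratic: (j5000)² + 430·j5000 + 250000 = -24750000 + j2150000 → |·| ≈ 2.4843e+07, ∠ ≈ 175.04°
∠G = 89.77° − 175.04° = -85.27°

-85.3°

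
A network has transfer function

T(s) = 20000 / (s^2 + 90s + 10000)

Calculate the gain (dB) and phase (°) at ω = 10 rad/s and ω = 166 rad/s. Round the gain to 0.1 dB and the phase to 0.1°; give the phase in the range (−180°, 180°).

ω = 10: 6.1 dB, -5.2°; ω = 166: -1.2 dB, -139.6°

At s = jω = j10:
quadratic: (j10)² + 90·j10 + 10000 = 9900 + j900 → |·| ≈ 9940.8, ∠ ≈ 5.19°
|T| = 20000 / 9940.8 ≈ 2.0119
Gain = 20 log₁₀(2.0119) ≈ 6.07 dB
∠T = 0.00° − 5.19° = -5.19°

At s = jω = j166:
quadratic: (j166)² + 90·j166 + 10000 = -17556 + j14940 → |·| ≈ 23052, ∠ ≈ 139.60°
|T| = 20000 / 23052 ≈ 0.8676
Gain = 20 log₁₀(0.8676) ≈ -1.23 dB
∠T = 0.00° − 139.60° = -139.60°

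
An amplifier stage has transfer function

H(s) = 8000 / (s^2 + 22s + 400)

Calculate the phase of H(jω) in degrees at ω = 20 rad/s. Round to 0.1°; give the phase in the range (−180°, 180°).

-90.0°

At s = jω = j20:
quadratic: (j20)² + 22·j20 + 400 = 0 + j440 → |·| ≈ 440, ∠ ≈ 90.00°
∠H = 0.00° − 90.00° = -90.00°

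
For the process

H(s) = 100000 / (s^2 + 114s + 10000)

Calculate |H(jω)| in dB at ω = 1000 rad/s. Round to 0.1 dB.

At s = jω = j1000:
quadratic: (j1000)² + 114·j1000 + 10000 = -990000 + j114000 → |·| ≈ 9.9654e+05, ∠ ≈ 173.43°
|H| = 100000 / 9.9654e+05 ≈ 0.10035
Gain = 20 log₁₀(0.10035) ≈ -19.97 dB

-20.0 dB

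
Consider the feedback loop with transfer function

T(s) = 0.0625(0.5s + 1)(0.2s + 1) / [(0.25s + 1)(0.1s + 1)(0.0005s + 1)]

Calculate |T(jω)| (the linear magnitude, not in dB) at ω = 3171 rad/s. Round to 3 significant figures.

0.133

At ω = 3171 rad/s:
zero (1 + j3171·0.5) = 1 + j1585.5 → |·| ≈ 1585.5, ∠ ≈ 89.96°
zero (1 + j3171·0.2) = 1 + j634.2 → |·| ≈ 634.2, ∠ ≈ 89.91°
pole (1 + j3171·0.25) = 1 + j792.75 → |·| ≈ 792.75, ∠ ≈ 89.93°
pole (1 + j3171·0.1) = 1 + j317.1 → |·| ≈ 317.1, ∠ ≈ 89.82°
pole (1 + j3171·0.0005) = 1 + j1.5855 → |·| ≈ 1.8745, ∠ ≈ 57.76°
|T| = 0.0625 · 1585.5 · 634.2 / (792.75 · 317.1 · 1.8745) ≈ 0.13337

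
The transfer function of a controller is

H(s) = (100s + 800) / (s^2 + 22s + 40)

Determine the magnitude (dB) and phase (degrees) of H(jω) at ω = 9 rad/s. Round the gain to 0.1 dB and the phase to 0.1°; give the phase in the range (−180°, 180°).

Substitute s = j9:
Numerator: 100(j9) + 800 = 800 + j900
Denominator: (j9)^2 + 22(j9) + 40 = -41 + j198
|N| = √(800² + 900²) ≈ 1204.2, ∠N ≈ 48.37°
|D| = √(41² + 198²) ≈ 202.2, ∠D ≈ 101.70°
|H| = 1204.2 / 202.2 ≈ 5.9555
Gain = 20 log₁₀(5.9555) ≈ 15.50 dB
∠H = 48.37° − 101.70° = -53.33°

15.5 dB, -53.3°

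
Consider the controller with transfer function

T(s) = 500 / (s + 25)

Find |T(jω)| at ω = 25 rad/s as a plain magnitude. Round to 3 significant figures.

At s = jω = j25:
pole (s+25): 25 + j25 → |·| = √(25²+25²) = √1250 ≈ 35.355, ∠ = arctan(25/25) ≈ 45.00°
|T| = 500 / 35.355 ≈ 14.142

14.1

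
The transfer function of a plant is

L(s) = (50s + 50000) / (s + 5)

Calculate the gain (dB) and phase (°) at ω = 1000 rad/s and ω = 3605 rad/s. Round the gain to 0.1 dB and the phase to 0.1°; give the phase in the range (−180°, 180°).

ω = 1000: 37.0 dB, -44.7°; ω = 3605: 34.3 dB, -15.4°

Substitute s = j1000:
Numerator: 50(j1000) + 50000 = 50000 + j50000
Denominator: (j1000) + 5 = 5 + j1000
|N| = √(50000² + 50000²) ≈ 70711, ∠N ≈ 45.00°
|D| = √(5² + 1000²) ≈ 1000, ∠D ≈ 89.71°
|L| = 70711 / 1000 ≈ 70.711
Gain = 20 log₁₀(70.711) ≈ 36.99 dB
∠L = 45.00° − 89.71° = -44.71°

Substitute s = j3605:
Numerator: 50(j3605) + 50000 = 50000 + j180250
Denominator: (j3605) + 5 = 5 + j3605
|N| = √(50000² + 180250²) ≈ 1.8706e+05, ∠N ≈ 74.50°
|D| = √(5² + 3605²) ≈ 3605, ∠D ≈ 89.92°
|L| = 1.8706e+05 / 3605 ≈ 51.889
Gain = 20 log₁₀(51.889) ≈ 34.30 dB
∠L = 74.50° − 89.92° = -15.42°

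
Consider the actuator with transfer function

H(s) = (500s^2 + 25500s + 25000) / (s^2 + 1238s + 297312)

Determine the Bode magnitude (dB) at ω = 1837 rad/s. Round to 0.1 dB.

Substitute s = j1837:
Numerator: 500(j1837)^2 + 25500(j1837) + 25000 = -1687259500 + j46843500
Denominator: (j1837)^2 + 1238(j1837) + 297312 = -3077257 + j2274206
|N| = √(1687259500² + 46843500²) ≈ 1.6879e+09, ∠N ≈ 178.41°
|D| = √(3077257² + 2274206²) ≈ 3.8264e+06, ∠D ≈ 143.53°
|H| = 1.6879e+09 / 3.8264e+06 ≈ 441.12
Gain = 20 log₁₀(441.12) ≈ 52.89 dB

52.9 dB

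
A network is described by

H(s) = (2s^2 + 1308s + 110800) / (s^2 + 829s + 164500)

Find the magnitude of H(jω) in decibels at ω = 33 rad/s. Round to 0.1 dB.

-3.0 dB

Substitute s = j33:
Numerator: 2(j33)^2 + 1308(j33) + 110800 = 108622 + j43164
Denominator: (j33)^2 + 829(j33) + 164500 = 163411 + j27357
|N| = √(108622² + 43164²) ≈ 1.1688e+05, ∠N ≈ 21.67°
|D| = √(163411² + 27357²) ≈ 1.6569e+05, ∠D ≈ 9.50°
|H| = 1.1688e+05 / 1.6569e+05 ≈ 0.70541
Gain = 20 log₁₀(0.70541) ≈ -3.03 dB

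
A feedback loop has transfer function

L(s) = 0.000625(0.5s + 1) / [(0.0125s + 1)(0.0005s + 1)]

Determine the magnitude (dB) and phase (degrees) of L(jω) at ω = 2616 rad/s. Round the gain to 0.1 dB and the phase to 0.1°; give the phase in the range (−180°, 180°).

At ω = 2616 rad/s:
zero (1 + j2616·0.5) = 1 + j1308 → |·| ≈ 1308, ∠ ≈ 89.96°
pole (1 + j2616·0.0125) = 1 + j32.7 → |·| ≈ 32.715, ∠ ≈ 88.25°
pole (1 + j2616·0.0005) = 1 + j1.308 → |·| ≈ 1.6465, ∠ ≈ 52.60°
|L| = 0.000625 · 1308 / (32.715 · 1.6465) ≈ 0.015177
Gain = 20 log₁₀(0.015177) ≈ -36.38 dB
∠L = (89.96°) − (88.25° + 52.60°) = -50.89°

-36.4 dB, -50.9°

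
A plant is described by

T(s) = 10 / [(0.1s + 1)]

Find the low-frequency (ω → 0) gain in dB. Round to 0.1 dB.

T(0) = 10 · 1 / 1 = 10
20 log₁₀(10) ≈ 20.00 dB

20.0 dB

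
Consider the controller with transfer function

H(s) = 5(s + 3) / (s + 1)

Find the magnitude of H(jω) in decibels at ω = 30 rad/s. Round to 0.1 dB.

14.0 dB

At s = jω = j30:
zero (s+3): 3 + j30 → |·| = √(3²+30²) = √909 ≈ 30.15, ∠ = arctan(30/3) ≈ 84.29°
pole (s+1): 1 + j30 → |·| = √(1²+30²) = √901 ≈ 30.017, ∠ = arctan(30/1) ≈ 88.09°
|H| = 5 · 30.15 / 30.017 ≈ 5.0222
Gain = 20 log₁₀(5.0222) ≈ 14.02 dB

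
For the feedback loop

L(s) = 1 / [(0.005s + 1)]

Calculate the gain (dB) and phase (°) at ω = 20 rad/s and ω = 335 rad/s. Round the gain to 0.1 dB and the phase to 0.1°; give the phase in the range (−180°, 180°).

At ω = 20 rad/s:
pole (1 + j20·0.005) = 1 + j0.1 → |·| ≈ 1.005, ∠ ≈ 5.71°
|L| = 1 · 1 / (1.005) ≈ 0.99502
Gain = 20 log₁₀(0.99502) ≈ -0.04 dB
∠L = (0°) − (5.71°) = -5.71°

At ω = 335 rad/s:
pole (1 + j335·0.005) = 1 + j1.675 → |·| ≈ 1.9508, ∠ ≈ 59.16°
|L| = 1 · 1 / (1.9508) ≈ 0.51261
Gain = 20 log₁₀(0.51261) ≈ -5.80 dB
∠L = (0°) − (59.16°) = -59.16°

ω = 20: -0.0 dB, -5.7°; ω = 335: -5.8 dB, -59.2°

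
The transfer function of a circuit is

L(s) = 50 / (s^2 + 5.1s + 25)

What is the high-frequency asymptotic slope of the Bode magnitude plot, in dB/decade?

-40 dB/decade

Each pole contributes −20 dB/decade at high frequency; each zero contributes +20 dB/decade.
Net: 0 zero(s) − 2 pole(s) → -40 dB/decade.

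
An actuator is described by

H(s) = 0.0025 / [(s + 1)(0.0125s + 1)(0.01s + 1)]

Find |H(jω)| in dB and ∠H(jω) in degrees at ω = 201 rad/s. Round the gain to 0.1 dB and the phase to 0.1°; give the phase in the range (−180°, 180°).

At ω = 201 rad/s:
pole (1 + j201·1) = 1 + j201 → |·| ≈ 201, ∠ ≈ 89.71°
pole (1 + j201·0.0125) = 1 + j2.5125 → |·| ≈ 2.7042, ∠ ≈ 68.30°
pole (1 + j201·0.01) = 1 + j2.01 → |·| ≈ 2.245, ∠ ≈ 63.55°
|H| = 0.0025 · 1 / (201 · 2.7042 · 2.245) ≈ 2.0487e-06
Gain = 20 log₁₀(2.0487e-06) ≈ -113.77 dB
∠H = (0°) − (89.71° + 68.30° + 63.55°) = -221.56° ≡ 138.44° (principal value)

-113.8 dB, 138.4°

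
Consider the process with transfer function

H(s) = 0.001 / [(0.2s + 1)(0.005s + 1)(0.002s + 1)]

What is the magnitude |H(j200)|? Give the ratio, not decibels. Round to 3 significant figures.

1.64e-05

At ω = 200 rad/s:
pole (1 + j200·0.2) = 1 + j40 → |·| ≈ 40.012, ∠ ≈ 88.57°
pole (1 + j200·0.005) = 1 + j1 → |·| ≈ 1.4142, ∠ ≈ 45.00°
pole (1 + j200·0.002) = 1 + j0.4 → |·| ≈ 1.077, ∠ ≈ 21.80°
|H| = 0.001 · 1 / (40.012 · 1.4142 · 1.077) ≈ 1.6409e-05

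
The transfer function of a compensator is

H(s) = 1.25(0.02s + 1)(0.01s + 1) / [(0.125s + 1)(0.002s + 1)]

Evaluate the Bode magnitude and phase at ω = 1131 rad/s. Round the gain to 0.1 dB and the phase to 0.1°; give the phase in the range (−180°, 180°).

At ω = 1131 rad/s:
zero (1 + j1131·0.02) = 1 + j22.62 → |·| ≈ 22.642, ∠ ≈ 87.47°
zero (1 + j1131·0.01) = 1 + j11.31 → |·| ≈ 11.354, ∠ ≈ 84.95°
pole (1 + j1131·0.125) = 1 + j141.375 → |·| ≈ 141.38, ∠ ≈ 89.59°
pole (1 + j1131·0.002) = 1 + j2.262 → |·| ≈ 2.4732, ∠ ≈ 66.15°
|H| = 1.25 · 22.642 · 11.354 / (141.38 · 2.4732) ≈ 0.91902
Gain = 20 log₁₀(0.91902) ≈ -0.73 dB
∠H = (87.47° + 84.95°) − (89.59° + 66.15°) = 16.68°

-0.7 dB, 16.7°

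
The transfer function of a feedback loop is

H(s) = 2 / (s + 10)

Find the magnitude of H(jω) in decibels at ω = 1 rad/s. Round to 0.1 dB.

-14.0 dB

At s = jω = j1:
pole (s+10): 10 + j1 → |·| = √(10²+1²) = √101 ≈ 10.05, ∠ = arctan(1/10) ≈ 5.71°
|H| = 2 / 10.05 ≈ 0.199
Gain = 20 log₁₀(0.199) ≈ -14.02 dB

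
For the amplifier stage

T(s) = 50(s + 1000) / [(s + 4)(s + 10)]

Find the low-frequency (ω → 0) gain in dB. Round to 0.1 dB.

T(0) = 50·1000 / (4·10) = 1250
20 log₁₀(1250) ≈ 61.94 dB

61.9 dB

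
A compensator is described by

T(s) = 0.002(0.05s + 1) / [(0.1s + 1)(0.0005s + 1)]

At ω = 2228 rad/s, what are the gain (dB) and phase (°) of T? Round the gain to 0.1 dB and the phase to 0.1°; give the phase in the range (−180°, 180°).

At ω = 2228 rad/s:
zero (1 + j2228·0.05) = 1 + j111.4 → |·| ≈ 111.4, ∠ ≈ 89.49°
pole (1 + j2228·0.1) = 1 + j222.8 → |·| ≈ 222.8, ∠ ≈ 89.74°
pole (1 + j2228·0.0005) = 1 + j1.114 → |·| ≈ 1.497, ∠ ≈ 48.09°
|T| = 0.002 · 111.4 / (222.8 · 1.497) ≈ 0.000668
Gain = 20 log₁₀(0.000668) ≈ -63.50 dB
∠T = (89.49°) − (89.74° + 48.09°) = -48.34°

-63.5 dB, -48.3°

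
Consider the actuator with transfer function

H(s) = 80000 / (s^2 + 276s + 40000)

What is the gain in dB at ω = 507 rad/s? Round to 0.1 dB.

At s = jω = j507:
quadratic: (j507)² + 276·j507 + 40000 = -217049 + j139932 → |·| ≈ 2.5825e+05, ∠ ≈ 147.19°
|H| = 80000 / 2.5825e+05 ≈ 0.30978
Gain = 20 log₁₀(0.30978) ≈ -10.18 dB

-10.2 dB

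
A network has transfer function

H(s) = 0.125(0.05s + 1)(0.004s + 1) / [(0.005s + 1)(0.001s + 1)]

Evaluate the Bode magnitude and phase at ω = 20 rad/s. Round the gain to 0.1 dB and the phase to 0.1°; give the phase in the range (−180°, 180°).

At ω = 20 rad/s:
zero (1 + j20·0.05) = 1 + j1 → |·| ≈ 1.4142, ∠ ≈ 45.00°
zero (1 + j20·0.004) = 1 + j0.08 → |·| ≈ 1.0032, ∠ ≈ 4.57°
pole (1 + j20·0.005) = 1 + j0.1 → |·| ≈ 1.005, ∠ ≈ 5.71°
pole (1 + j20·0.001) = 1 + j0.02 → |·| ≈ 1.0002, ∠ ≈ 1.15°
|H| = 0.125 · 1.4142 · 1.0032 / (1.005 · 1.0002) ≈ 0.17642
Gain = 20 log₁₀(0.17642) ≈ -15.07 dB
∠H = (45.00° + 4.57°) − (5.71° + 1.15°) = 42.71°

-15.1 dB, 42.7°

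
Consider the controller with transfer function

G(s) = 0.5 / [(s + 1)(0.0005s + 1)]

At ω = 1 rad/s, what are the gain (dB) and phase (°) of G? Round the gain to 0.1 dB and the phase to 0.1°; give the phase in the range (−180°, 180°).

At ω = 1 rad/s:
pole (1 + j1·1) = 1 + j1 → |·| ≈ 1.4142, ∠ ≈ 45.00°
pole (1 + j1·0.0005) = 1 + j0.0005 → |·| ≈ 1, ∠ ≈ 0.03°
|G| = 0.5 · 1 / (1.4142 · 1) ≈ 0.35356
Gain = 20 log₁₀(0.35356) ≈ -9.03 dB
∠G = (0°) − (45.00° + 0.03°) = -45.03°

-9.0 dB, -45.0°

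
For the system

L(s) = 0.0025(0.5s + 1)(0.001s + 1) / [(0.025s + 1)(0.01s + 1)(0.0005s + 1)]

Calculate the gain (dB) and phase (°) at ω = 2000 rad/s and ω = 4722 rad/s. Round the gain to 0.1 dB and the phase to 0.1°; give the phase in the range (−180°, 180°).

At ω = 2000 rad/s:
zero (1 + j2000·0.5) = 1 + j1000 → |·| ≈ 1000, ∠ ≈ 89.94°
zero (1 + j2000·0.001) = 1 + j2 → |·| ≈ 2.2361, ∠ ≈ 63.43°
pole (1 + j2000·0.025) = 1 + j50 → |·| ≈ 50.01, ∠ ≈ 88.85°
pole (1 + j2000·0.01) = 1 + j20 → |·| ≈ 20.025, ∠ ≈ 87.14°
pole (1 + j2000·0.0005) = 1 + j1 → |·| ≈ 1.4142, ∠ ≈ 45.00°
|L| = 0.0025 · 1000 · 2.2361 / (50.01 · 20.025 · 1.4142) ≈ 0.0039472
Gain = 20 log₁₀(0.0039472) ≈ -48.07 dB
∠L = (89.94° + 63.43°) − (88.85° + 87.14° + 45.00°) = -67.62°

At ω = 4722 rad/s:
zero (1 + j4722·0.5) = 1 + j2361 → |·| ≈ 2361, ∠ ≈ 89.98°
zero (1 + j4722·0.001) = 1 + j4.722 → |·| ≈ 4.8267, ∠ ≈ 78.04°
pole (1 + j4722·0.025) = 1 + j118.05 → |·| ≈ 118.05, ∠ ≈ 89.51°
pole (1 + j4722·0.01) = 1 + j47.22 → |·| ≈ 47.231, ∠ ≈ 88.79°
pole (1 + j4722·0.0005) = 1 + j2.361 → |·| ≈ 2.564, ∠ ≈ 67.04°
|L| = 0.0025 · 2361 · 4.8267 / (118.05 · 47.231 · 2.564) ≈ 0.0019929
Gain = 20 log₁₀(0.0019929) ≈ -54.01 dB
∠L = (89.98° + 78.04°) − (89.51° + 88.79° + 67.04°) = -77.32°

ω = 2000: -48.1 dB, -67.6°; ω = 4722: -54.0 dB, -77.3°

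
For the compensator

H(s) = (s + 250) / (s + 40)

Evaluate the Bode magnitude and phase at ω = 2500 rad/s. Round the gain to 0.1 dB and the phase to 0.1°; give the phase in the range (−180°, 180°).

Substitute s = j2500:
Numerator: (j2500) + 250 = 250 + j2500
Denominator: (j2500) + 40 = 40 + j2500
|N| = √(250² + 2500²) ≈ 2512.5, ∠N ≈ 84.29°
|D| = √(40² + 2500²) ≈ 2500.3, ∠D ≈ 89.08°
|H| = 2512.5 / 2500.3 ≈ 1.0049
Gain = 20 log₁₀(1.0049) ≈ 0.04 dB
∠H = 84.29° − 89.08° = -4.79°

0.0 dB, -4.8°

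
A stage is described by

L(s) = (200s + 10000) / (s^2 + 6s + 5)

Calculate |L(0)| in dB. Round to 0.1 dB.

L(0) = 10000 / 5 = 2000
20 log₁₀(2000) ≈ 66.02 dB

66.0 dB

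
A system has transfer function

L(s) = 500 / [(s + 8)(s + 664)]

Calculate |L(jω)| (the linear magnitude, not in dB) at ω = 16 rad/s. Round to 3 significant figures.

At s = jω = j16:
pole (s+8): 8 + j16 → |·| = √(8²+16²) = √320 ≈ 17.889, ∠ = arctan(16/8) ≈ 63.43°
pole (s+664): 664 + j16 → |·| = √(664²+16²) = √441152 ≈ 664.19, ∠ = arctan(16/664) ≈ 1.38°
|L| = 500 / 11882 ≈ 0.04208

0.0421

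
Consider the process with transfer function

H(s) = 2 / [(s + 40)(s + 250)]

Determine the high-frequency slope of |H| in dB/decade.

-40 dB/decade

Each pole contributes −20 dB/decade at high frequency; each zero contributes +20 dB/decade.
Net: 0 zero(s) − 2 pole(s) → -40 dB/decade.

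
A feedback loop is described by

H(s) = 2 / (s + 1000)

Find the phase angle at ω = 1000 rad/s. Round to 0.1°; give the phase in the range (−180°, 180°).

At s = jω = j1000:
pole (s+1000): 1000 + j1000 → |·| = √(1000²+1000²) = √2000000 ≈ 1414.2, ∠ = arctan(1000/1000) ≈ 45.00°
∠H = 0.00° − 45.00° = -45.00°

-45.0°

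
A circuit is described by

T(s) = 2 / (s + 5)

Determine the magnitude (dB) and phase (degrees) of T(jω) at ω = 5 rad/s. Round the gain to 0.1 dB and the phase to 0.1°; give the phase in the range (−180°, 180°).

-11.0 dB, -45.0°

At s = jω = j5:
pole (s+5): 5 + j5 → |·| = √(5²+5²) = √50 ≈ 7.0711, ∠ = arctan(5/5) ≈ 45.00°
|T| = 2 / 7.0711 ≈ 0.28284
Gain = 20 log₁₀(0.28284) ≈ -10.97 dB
∠T = 0.00° − 45.00° = -45.00°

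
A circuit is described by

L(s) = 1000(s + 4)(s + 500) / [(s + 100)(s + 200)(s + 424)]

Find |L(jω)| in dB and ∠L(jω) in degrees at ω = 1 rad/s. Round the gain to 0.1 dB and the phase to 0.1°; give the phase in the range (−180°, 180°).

-12.3 dB, 13.2°

At s = jω = j1:
zero (s+4): 4 + j1 → |·| = √(4²+1²) = √17 ≈ 4.1231, ∠ = arctan(1/4) ≈ 14.04°
zero (s+500): 500 + j1 → |·| = √(500²+1²) = √250001 ≈ 500, ∠ = arctan(1/500) ≈ 0.11°
pole (s+100): 100 + j1 → |·| = √(100²+1²) = √10001 ≈ 100, ∠ = arctan(1/100) ≈ 0.57°
pole (s+200): 200 + j1 → |·| = √(200²+1²) = √40001 ≈ 200, ∠ = arctan(1/200) ≈ 0.29°
pole (s+424): 424 + j1 → |·| = √(424²+1²) = √179777 ≈ 424, ∠ = arctan(1/424) ≈ 0.14°
|L| = 1000 · 2061.6 / 8.48e+06 ≈ 0.24311
Gain = 20 log₁₀(0.24311) ≈ -12.28 dB
∠L = 14.15° − 1.00° = 13.15°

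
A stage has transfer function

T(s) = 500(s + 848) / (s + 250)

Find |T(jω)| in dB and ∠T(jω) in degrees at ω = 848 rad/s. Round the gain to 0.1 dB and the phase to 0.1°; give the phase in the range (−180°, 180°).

At s = jω = j848:
zero (s+848): 848 + j848 → |·| = √(848²+848²) = √1438208 ≈ 1199.3, ∠ = arctan(848/848) ≈ 45.00°
pole (s+250): 250 + j848 → |·| = √(250²+848²) = √781604 ≈ 884.08, ∠ = arctan(848/250) ≈ 73.57°
|T| = 500 · 1199.3 / 884.08 ≈ 678.28
Gain = 20 log₁₀(678.28) ≈ 56.63 dB
∠T = 45.00° − 73.57° = -28.57°

56.6 dB, -28.6°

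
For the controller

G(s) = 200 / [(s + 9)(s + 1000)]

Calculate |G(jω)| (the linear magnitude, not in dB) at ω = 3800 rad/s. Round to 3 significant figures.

At s = jω = j3800:
pole (s+9): 9 + j3800 → |·| = √(9²+3800²) = √14440081 ≈ 3800, ∠ = arctan(3800/9) ≈ 89.86°
pole (s+1000): 1000 + j3800 → |·| = √(1000²+3800²) = √15440000 ≈ 3929.4, ∠ = arctan(3800/1000) ≈ 75.26°
|G| = 200 / 1.4932e+07 ≈ 1.3394e-05

1.34e-05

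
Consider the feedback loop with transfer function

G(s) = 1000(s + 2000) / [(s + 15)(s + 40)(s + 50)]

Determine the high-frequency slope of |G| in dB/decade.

-40 dB/decade

Each pole contributes −20 dB/decade at high frequency; each zero contributes +20 dB/decade.
Net: 1 zero(s) − 3 pole(s) → -40 dB/decade.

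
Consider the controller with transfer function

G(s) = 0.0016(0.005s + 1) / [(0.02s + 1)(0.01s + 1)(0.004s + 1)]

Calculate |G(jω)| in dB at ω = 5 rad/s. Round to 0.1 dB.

At ω = 5 rad/s:
zero (1 + j5·0.005) = 1 + j0.025 → |·| ≈ 1.0003, ∠ ≈ 1.43°
pole (1 + j5·0.02) = 1 + j0.1 → |·| ≈ 1.005, ∠ ≈ 5.71°
pole (1 + j5·0.01) = 1 + j0.05 → |·| ≈ 1.0012, ∠ ≈ 2.86°
pole (1 + j5·0.004) = 1 + j0.02 → |·| ≈ 1.0002, ∠ ≈ 1.15°
|G| = 0.0016 · 1.0003 / (1.005 · 1.0012 · 1.0002) ≈ 0.0015903
Gain = 20 log₁₀(0.0015903) ≈ -55.97 dB

-56.0 dB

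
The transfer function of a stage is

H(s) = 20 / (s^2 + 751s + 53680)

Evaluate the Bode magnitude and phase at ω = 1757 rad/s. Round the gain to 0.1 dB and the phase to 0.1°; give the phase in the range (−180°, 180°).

-104.4 dB, -156.5°

Substitute s = j1757:
Numerator: 20 = 20 + j0
Denominator: (j1757)^2 + 751(j1757) + 53680 = -3033369 + j1319507
|N| = √(20² + 0²) ≈ 20, ∠N ≈ 0.00°
|D| = √(3033369² + 1319507²) ≈ 3.3079e+06, ∠D ≈ 156.49°
|H| = 20 / 3.3079e+06 ≈ 6.0461e-06
Gain = 20 log₁₀(6.0461e-06) ≈ -104.37 dB
∠H = 0.00° − 156.49° = -156.49°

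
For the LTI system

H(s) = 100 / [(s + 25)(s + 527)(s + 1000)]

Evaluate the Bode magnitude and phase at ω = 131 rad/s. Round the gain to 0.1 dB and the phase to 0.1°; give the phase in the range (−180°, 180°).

At s = jω = j131:
pole (s+25): 25 + j131 → |·| = √(25²+131²) = √17786 ≈ 133.36, ∠ = arctan(131/25) ≈ 79.20°
pole (s+527): 527 + j131 → |·| = √(527²+131²) = √294890 ≈ 543.04, ∠ = arctan(131/527) ≈ 13.96°
pole (s+1000): 1000 + j131 → |·| = √(1000²+131²) = √1017161 ≈ 1008.5, ∠ = arctan(131/1000) ≈ 7.46°
|H| = 100 / 7.3035e+07 ≈ 1.3692e-06
Gain = 20 log₁₀(1.3692e-06) ≈ -117.27 dB
∠H = 0.00° − 100.62° = -100.62°

-117.3 dB, -100.6°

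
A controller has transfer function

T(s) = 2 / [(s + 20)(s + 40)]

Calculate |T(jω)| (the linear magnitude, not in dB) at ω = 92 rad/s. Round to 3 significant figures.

0.000212

At s = jω = j92:
pole (s+20): 20 + j92 → |·| = √(20²+92²) = √8864 ≈ 94.149, ∠ = arctan(92/20) ≈ 77.74°
pole (s+40): 40 + j92 → |·| = √(40²+92²) = √10064 ≈ 100.32, ∠ = arctan(92/40) ≈ 66.50°
|T| = 2 / 9445 ≈ 0.00021175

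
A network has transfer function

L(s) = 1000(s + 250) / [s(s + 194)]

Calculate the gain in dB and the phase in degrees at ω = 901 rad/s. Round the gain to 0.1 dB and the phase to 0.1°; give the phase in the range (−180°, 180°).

1.0 dB, -93.4°

At s = jω = j901:
zero (s+250): 250 + j901 → |·| = √(250²+901²) = √874301 ≈ 935.04, ∠ = arctan(901/250) ≈ 74.49°
pole (s+194): 194 + j901 → |·| = √(194²+901²) = √849437 ≈ 921.65, ∠ = arctan(901/194) ≈ 77.85°
pole at origin: |s| = 901, ∠ = 90.00° (in denominator)
|L| = 1000 · 935.04 / 8.3041e+05 ≈ 1.126
Gain = 20 log₁₀(1.126) ≈ 1.03 dB
∠L = 74.49° − 167.85° = -93.36°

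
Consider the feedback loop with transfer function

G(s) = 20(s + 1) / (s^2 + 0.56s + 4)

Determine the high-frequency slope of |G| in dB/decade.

-20 dB/decade

Each pole contributes −20 dB/decade at high frequency; each zero contributes +20 dB/decade.
Net: 1 zero(s) − 2 pole(s) → -20 dB/decade.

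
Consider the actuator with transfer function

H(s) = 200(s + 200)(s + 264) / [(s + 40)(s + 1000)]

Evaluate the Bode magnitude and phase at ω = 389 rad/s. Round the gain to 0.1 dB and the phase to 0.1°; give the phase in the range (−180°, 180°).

At s = jω = j389:
zero (s+200): 200 + j389 → |·| = √(200²+389²) = √191321 ≈ 437.4, ∠ = arctan(389/200) ≈ 62.79°
zero (s+264): 264 + j389 → |·| = √(264²+389²) = √221017 ≈ 470.12, ∠ = arctan(389/264) ≈ 55.84°
pole (s+40): 40 + j389 → |·| = √(40²+389²) = √152921 ≈ 391.05, ∠ = arctan(389/40) ≈ 84.13°
pole (s+1000): 1000 + j389 → |·| = √(1000²+389²) = √1151321 ≈ 1073, ∠ = arctan(389/1000) ≈ 21.26°
|H| = 200 · 2.0563e+05 / 4.196e+05 ≈ 98.012
Gain = 20 log₁₀(98.012) ≈ 39.83 dB
∠H = 118.63° − 105.39° = 13.24°

39.8 dB, 13.2°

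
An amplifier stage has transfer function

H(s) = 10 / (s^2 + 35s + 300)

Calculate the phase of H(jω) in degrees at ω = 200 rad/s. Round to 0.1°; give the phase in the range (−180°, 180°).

-170.0°

Substitute s = j200:
Numerator: 10 = 10 + j0
Denominator: (j200)^2 + 35(j200) + 300 = -39700 + j7000
|N| = √(10² + 0²) ≈ 10, ∠N ≈ 0.00°
|D| = √(39700² + 7000²) ≈ 40312, ∠D ≈ 170.00°
∠H = 0.00° − 170.00° = -170.00°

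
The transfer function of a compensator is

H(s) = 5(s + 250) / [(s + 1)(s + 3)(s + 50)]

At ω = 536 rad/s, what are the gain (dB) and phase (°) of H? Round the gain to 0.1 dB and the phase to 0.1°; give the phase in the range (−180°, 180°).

-94.4 dB, 160.8°

At s = jω = j536:
zero (s+250): 250 + j536 → |·| = √(250²+536²) = √349796 ≈ 591.44, ∠ = arctan(536/250) ≈ 64.99°
pole (s+1): 1 + j536 → |·| = √(1²+536²) = √287297 ≈ 536, ∠ = arctan(536/1) ≈ 89.89°
pole (s+3): 3 + j536 → |·| = √(3²+536²) = √287305 ≈ 536.01, ∠ = arctan(536/3) ≈ 89.68°
pole (s+50): 50 + j536 → |·| = √(50²+536²) = √289796 ≈ 538.33, ∠ = arctan(536/50) ≈ 84.67°
|H| = 5 · 591.44 / 1.5466e+08 ≈ 1.9121e-05
Gain = 20 log₁₀(1.9121e-05) ≈ -94.37 dB
∠H = 64.99° − 264.24° = -199.25° ≡ 160.75° (principal value)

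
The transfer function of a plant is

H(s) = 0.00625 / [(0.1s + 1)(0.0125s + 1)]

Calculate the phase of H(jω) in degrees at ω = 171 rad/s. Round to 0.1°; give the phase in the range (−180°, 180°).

At ω = 171 rad/s:
pole (1 + j171·0.1) = 1 + j17.1 → |·| ≈ 17.129, ∠ ≈ 86.65°
pole (1 + j171·0.0125) = 1 + j2.1375 → |·| ≈ 2.3599, ∠ ≈ 64.93°
∠H = (0°) − (86.65° + 64.93°) = -151.58°

-151.6°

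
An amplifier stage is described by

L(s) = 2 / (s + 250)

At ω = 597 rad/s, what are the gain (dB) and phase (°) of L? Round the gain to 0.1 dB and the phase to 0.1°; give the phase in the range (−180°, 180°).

-50.2 dB, -67.3°

Substitute s = j597:
Numerator: 2 = 2 + j0
Denominator: (j597) + 250 = 250 + j597
|N| = √(2² + 0²) ≈ 2, ∠N ≈ 0.00°
|D| = √(250² + 597²) ≈ 647.23, ∠D ≈ 67.28°
|L| = 2 / 647.23 ≈ 0.0030901
Gain = 20 log₁₀(0.0030901) ≈ -50.20 dB
∠L = 0.00° − 67.28° = -67.28°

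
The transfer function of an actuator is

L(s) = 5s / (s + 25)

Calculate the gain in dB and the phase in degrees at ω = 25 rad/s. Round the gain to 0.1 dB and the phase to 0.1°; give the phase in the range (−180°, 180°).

11.0 dB, 45.0°

At s = jω = j25:
zero at origin: s = j25 → |·| = 25, ∠ = 90.00°
pole (s+25): 25 + j25 → |·| = √(25²+25²) = √1250 ≈ 35.355, ∠ = arctan(25/25) ≈ 45.00°
|L| = 5 · 25 / 35.355 ≈ 3.5356
Gain = 20 log₁₀(3.5356) ≈ 10.97 dB
∠L = 90.00° − 45.00° = 45.00°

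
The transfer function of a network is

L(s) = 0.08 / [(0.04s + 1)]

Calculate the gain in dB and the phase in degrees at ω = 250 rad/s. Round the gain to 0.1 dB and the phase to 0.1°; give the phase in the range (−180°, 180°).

At ω = 250 rad/s:
pole (1 + j250·0.04) = 1 + j10 → |·| ≈ 10.05, ∠ ≈ 84.29°
|L| = 0.08 · 1 / (10.05) ≈ 0.0079602
Gain = 20 log₁₀(0.0079602) ≈ -41.98 dB
∠L = (0°) − (84.29°) = -84.29°

-42.0 dB, -84.3°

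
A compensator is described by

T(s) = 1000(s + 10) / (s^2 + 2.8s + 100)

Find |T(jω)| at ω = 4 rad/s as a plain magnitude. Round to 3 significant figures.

At s = jω = j4:
zero (s+10): 10 + j4 → |·| = √(10²+4²) = √116 ≈ 10.77, ∠ = arctan(4/10) ≈ 21.80°
quadratic: (j4)² + 2.8·j4 + 100 = 84 + j11.2 → |·| ≈ 84.743, ∠ ≈ 7.59°
|T| = 1000 · 10.77 / 84.743 ≈ 127.09

127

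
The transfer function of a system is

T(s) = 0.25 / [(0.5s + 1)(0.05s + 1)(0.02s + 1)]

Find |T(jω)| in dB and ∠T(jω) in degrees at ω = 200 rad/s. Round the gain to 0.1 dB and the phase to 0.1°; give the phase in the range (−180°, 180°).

-84.4 dB, 110.3°

At ω = 200 rad/s:
pole (1 + j200·0.5) = 1 + j100 → |·| ≈ 100, ∠ ≈ 89.43°
pole (1 + j200·0.05) = 1 + j10 → |·| ≈ 10.05, ∠ ≈ 84.29°
pole (1 + j200·0.02) = 1 + j4 → |·| ≈ 4.1231, ∠ ≈ 75.96°
|T| = 0.25 · 1 / (100 · 10.05 · 4.1231) ≈ 6.0332e-05
Gain = 20 log₁₀(6.0332e-05) ≈ -84.39 dB
∠T = (0°) − (89.43° + 84.29° + 75.96°) = -249.68° ≡ 110.32° (principal value)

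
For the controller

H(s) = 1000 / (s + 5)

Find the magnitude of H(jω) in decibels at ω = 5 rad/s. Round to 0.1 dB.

43.0 dB

At s = jω = j5:
pole (s+5): 5 + j5 → |·| = √(5²+5²) = √50 ≈ 7.0711, ∠ = arctan(5/5) ≈ 45.00°
|H| = 1000 / 7.0711 ≈ 141.42
Gain = 20 log₁₀(141.42) ≈ 43.01 dB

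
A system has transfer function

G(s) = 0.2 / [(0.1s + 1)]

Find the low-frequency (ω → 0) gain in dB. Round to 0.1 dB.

-14.0 dB

G(0) = 0.2 · 1 / 1 = 0.2
20 log₁₀(0.2) ≈ -13.98 dB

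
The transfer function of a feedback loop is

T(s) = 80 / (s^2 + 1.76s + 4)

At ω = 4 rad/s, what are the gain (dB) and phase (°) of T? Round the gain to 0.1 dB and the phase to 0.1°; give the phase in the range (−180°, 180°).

At s = jω = j4:
quadratic: (j4)² + 1.76·j4 + 4 = -12 + j7.04 → |·| ≈ 13.913, ∠ ≈ 149.60°
|T| = 80 / 13.913 ≈ 5.75
Gain = 20 log₁₀(5.75) ≈ 15.19 dB
∠T = 0.00° − 149.60° = -149.60°

15.2 dB, -149.6°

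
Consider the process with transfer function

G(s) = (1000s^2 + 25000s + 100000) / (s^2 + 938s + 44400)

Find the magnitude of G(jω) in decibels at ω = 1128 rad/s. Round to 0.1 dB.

57.9 dB

Substitute s = j1128:
Numerator: 1000(j1128)^2 + 25000(j1128) + 100000 = -1272284000 + j28200000
Denominator: (j1128)^2 + 938(j1128) + 44400 = -1227984 + j1058064
|N| = √(1272284000² + 28200000²) ≈ 1.2726e+09, ∠N ≈ 178.73°
|D| = √(1227984² + 1058064²) ≈ 1.6209e+06, ∠D ≈ 139.25°
|G| = 1.2726e+09 / 1.6209e+06 ≈ 785.12
Gain = 20 log₁₀(785.12) ≈ 57.90 dB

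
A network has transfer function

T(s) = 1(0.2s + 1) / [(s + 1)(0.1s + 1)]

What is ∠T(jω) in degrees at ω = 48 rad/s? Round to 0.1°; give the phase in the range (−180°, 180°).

At ω = 48 rad/s:
zero (1 + j48·0.2) = 1 + j9.6 → |·| ≈ 9.6519, ∠ ≈ 84.05°
pole (1 + j48·1) = 1 + j48 → |·| ≈ 48.01, ∠ ≈ 88.81°
pole (1 + j48·0.1) = 1 + j4.8 → |·| ≈ 4.9031, ∠ ≈ 78.23°
∠T = (84.05°) − (88.81° + 78.23°) = -82.99°

-83.0°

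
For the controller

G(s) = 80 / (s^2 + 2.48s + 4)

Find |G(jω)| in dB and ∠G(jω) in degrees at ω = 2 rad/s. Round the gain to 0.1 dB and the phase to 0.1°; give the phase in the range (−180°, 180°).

At s = jω = j2:
quadratic: (j2)² + 2.48·j2 + 4 = 0 + j4.96 → |·| ≈ 4.96, ∠ ≈ 90.00°
|G| = 80 / 4.96 ≈ 16.129
Gain = 20 log₁₀(16.129) ≈ 24.15 dB
∠G = 0.00° − 90.00° = -90.00°

24.2 dB, -90.0°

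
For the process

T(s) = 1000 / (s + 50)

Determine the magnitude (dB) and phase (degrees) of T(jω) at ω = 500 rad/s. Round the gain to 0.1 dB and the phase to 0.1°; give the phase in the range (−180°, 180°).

6.0 dB, -84.3°

At s = jω = j500:
pole (s+50): 50 + j500 → |·| = √(50²+500²) = √252500 ≈ 502.49, ∠ = arctan(500/50) ≈ 84.29°
|T| = 1000 / 502.49 ≈ 1.9901
Gain = 20 log₁₀(1.9901) ≈ 5.98 dB
∠T = 0.00° − 84.29° = -84.29°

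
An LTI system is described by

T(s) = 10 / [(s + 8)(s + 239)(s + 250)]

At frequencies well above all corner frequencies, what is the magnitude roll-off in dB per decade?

Each pole contributes −20 dB/decade at high frequency; each zero contributes +20 dB/decade.
Net: 0 zero(s) − 3 pole(s) → -60 dB/decade.

-60 dB/decade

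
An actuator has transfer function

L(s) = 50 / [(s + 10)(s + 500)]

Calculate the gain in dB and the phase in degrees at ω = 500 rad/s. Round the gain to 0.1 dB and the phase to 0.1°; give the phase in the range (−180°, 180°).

-77.0 dB, -133.9°

At s = jω = j500:
pole (s+10): 10 + j500 → |·| = √(10²+500²) = √250100 ≈ 500.1, ∠ = arctan(500/10) ≈ 88.85°
pole (s+500): 500 + j500 → |·| = √(500²+500²) = √500000 ≈ 707.11, ∠ = arctan(500/500) ≈ 45.00°
|L| = 50 / 3.5363e+05 ≈ 0.00014139
Gain = 20 log₁₀(0.00014139) ≈ -76.99 dB
∠L = 0.00° − 133.85° = -133.85°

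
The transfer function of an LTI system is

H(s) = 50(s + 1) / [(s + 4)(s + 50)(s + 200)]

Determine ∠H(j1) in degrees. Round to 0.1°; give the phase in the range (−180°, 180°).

At s = jω = j1:
zero (s+1): 1 + j1 → |·| = √(1²+1²) = √2 ≈ 1.4142, ∠ = arctan(1/1) ≈ 45.00°
pole (s+4): 4 + j1 → |·| = √(4²+1²) = √17 ≈ 4.1231, ∠ = arctan(1/4) ≈ 14.04°
pole (s+50): 50 + j1 → |·| = √(50²+1²) = √2501 ≈ 50.01, ∠ = arctan(1/50) ≈ 1.15°
pole (s+200): 200 + j1 → |·| = √(200²+1²) = √40001 ≈ 200, ∠ = arctan(1/200) ≈ 0.29°
∠H = 45.00° − 15.48° = 29.52°

29.5°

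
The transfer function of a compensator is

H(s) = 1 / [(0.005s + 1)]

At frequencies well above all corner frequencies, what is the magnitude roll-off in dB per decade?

Each pole contributes −20 dB/decade at high frequency; each zero contributes +20 dB/decade.
Net: 0 zero(s) − 1 pole(s) → -20 dB/decade.

-20 dB/decade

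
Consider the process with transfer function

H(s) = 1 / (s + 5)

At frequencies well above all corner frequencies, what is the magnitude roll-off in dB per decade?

Each pole contributes −20 dB/decade at high frequency; each zero contributes +20 dB/decade.
Net: 0 zero(s) − 1 pole(s) → -20 dB/decade.

-20 dB/decade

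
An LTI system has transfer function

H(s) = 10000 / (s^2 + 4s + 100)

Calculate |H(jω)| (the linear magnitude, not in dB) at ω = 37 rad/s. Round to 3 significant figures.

7.83

At s = jω = j37:
quadratic: (j37)² + 4·j37 + 100 = -1269 + j148 → |·| ≈ 1277.6, ∠ ≈ 173.35°
|H| = 10000 / 1277.6 ≈ 7.8272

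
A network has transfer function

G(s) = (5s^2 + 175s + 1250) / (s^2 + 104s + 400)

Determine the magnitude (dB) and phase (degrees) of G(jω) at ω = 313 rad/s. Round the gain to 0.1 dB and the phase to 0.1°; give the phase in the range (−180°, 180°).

13.6 dB, 12.1°

Substitute s = j313:
Numerator: 5(j313)^2 + 175(j313) + 1250 = -488595 + j54775
Denominator: (j313)^2 + 104(j313) + 400 = -97569 + j32552
|N| = √(488595² + 54775²) ≈ 4.9166e+05, ∠N ≈ 173.60°
|D| = √(97569² + 32552²) ≈ 1.0286e+05, ∠D ≈ 161.55°
|G| = 4.9166e+05 / 1.0286e+05 ≈ 4.7799
Gain = 20 log₁₀(4.7799) ≈ 13.59 dB
∠G = 173.60° − 161.55° = 12.05°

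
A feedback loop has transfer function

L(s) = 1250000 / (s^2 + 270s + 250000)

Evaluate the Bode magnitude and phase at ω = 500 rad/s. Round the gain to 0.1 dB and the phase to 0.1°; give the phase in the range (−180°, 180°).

At s = jω = j500:
quadratic: (j500)² + 270·j500 + 250000 = 0 + j135000 → |·| ≈ 1.35e+05, ∠ ≈ 90.00°
|L| = 1250000 / 1.35e+05 ≈ 9.2593
Gain = 20 log₁₀(9.2593) ≈ 19.33 dB
∠L = 0.00° − 90.00° = -90.00°

19.3 dB, -90.0°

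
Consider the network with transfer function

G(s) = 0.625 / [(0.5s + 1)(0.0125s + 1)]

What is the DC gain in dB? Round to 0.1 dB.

-4.1 dB

G(0) = 0.625 · 1 / 1 = 0.625
20 log₁₀(0.625) ≈ -4.08 dB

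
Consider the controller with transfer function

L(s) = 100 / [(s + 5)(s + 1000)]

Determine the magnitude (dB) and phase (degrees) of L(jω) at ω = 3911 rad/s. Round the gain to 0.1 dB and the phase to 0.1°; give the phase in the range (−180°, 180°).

-104.0 dB, -165.6°

At s = jω = j3911:
pole (s+5): 5 + j3911 → |·| = √(5²+3911²) = √15295946 ≈ 3911, ∠ = arctan(3911/5) ≈ 89.93°
pole (s+1000): 1000 + j3911 → |·| = √(1000²+3911²) = √16295921 ≈ 4036.8, ∠ = arctan(3911/1000) ≈ 75.66°
|L| = 100 / 1.5788e+07 ≈ 6.3339e-06
Gain = 20 log₁₀(6.3339e-06) ≈ -103.97 dB
∠L = 0.00° − 165.59° = -165.59°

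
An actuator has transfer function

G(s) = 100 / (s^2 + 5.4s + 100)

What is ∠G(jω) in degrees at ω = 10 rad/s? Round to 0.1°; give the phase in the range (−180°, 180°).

-90.0°

At s = jω = j10:
quadratic: (j10)² + 5.4·j10 + 100 = 0 + j54 → |·| ≈ 54, ∠ ≈ 90.00°
∠G = 0.00° − 90.00° = -90.00°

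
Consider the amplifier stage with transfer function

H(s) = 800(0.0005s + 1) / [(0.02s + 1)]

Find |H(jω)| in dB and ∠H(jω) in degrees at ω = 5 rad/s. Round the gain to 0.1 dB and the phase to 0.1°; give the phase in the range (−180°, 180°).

At ω = 5 rad/s:
zero (1 + j5·0.0005) = 1 + j0.0025 → |·| ≈ 1, ∠ ≈ 0.14°
pole (1 + j5·0.02) = 1 + j0.1 → |·| ≈ 1.005, ∠ ≈ 5.71°
|H| = 800 · 1 / (1.005) ≈ 796.02
Gain = 20 log₁₀(796.02) ≈ 58.02 dB
∠H = (0.14°) − (5.71°) = -5.57°

58.0 dB, -5.6°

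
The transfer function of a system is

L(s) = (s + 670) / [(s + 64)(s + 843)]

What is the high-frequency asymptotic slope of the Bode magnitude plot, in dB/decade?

Each pole contributes −20 dB/decade at high frequency; each zero contributes +20 dB/decade.
Net: 1 zero(s) − 2 pole(s) → -20 dB/decade.

-20 dB/decade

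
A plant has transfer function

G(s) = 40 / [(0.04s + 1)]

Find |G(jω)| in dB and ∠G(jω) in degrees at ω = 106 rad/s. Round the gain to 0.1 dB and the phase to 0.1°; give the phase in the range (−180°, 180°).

19.3 dB, -76.7°

At ω = 106 rad/s:
pole (1 + j106·0.04) = 1 + j4.24 → |·| ≈ 4.3563, ∠ ≈ 76.73°
|G| = 40 · 1 / (4.3563) ≈ 9.1821
Gain = 20 log₁₀(9.1821) ≈ 19.26 dB
∠G = (0°) − (76.73°) = -76.73°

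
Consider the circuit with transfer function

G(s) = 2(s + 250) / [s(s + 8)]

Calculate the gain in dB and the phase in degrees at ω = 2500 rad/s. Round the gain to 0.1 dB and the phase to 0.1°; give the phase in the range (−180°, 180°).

At s = jω = j2500:
zero (s+250): 250 + j2500 → |·| = √(250²+2500²) = √6312500 ≈ 2512.5, ∠ = arctan(2500/250) ≈ 84.29°
pole (s+8): 8 + j2500 → |·| = √(8²+2500²) = √6250064 ≈ 2500, ∠ = arctan(2500/8) ≈ 89.82°
pole at origin: |s| = 2500, ∠ = 90.00° (in denominator)
|G| = 2 · 2512.5 / 6.25e+06 ≈ 0.000804
Gain = 20 log₁₀(0.000804) ≈ -61.89 dB
∠G = 84.29° − 179.82° = -95.53°

-61.9 dB, -95.5°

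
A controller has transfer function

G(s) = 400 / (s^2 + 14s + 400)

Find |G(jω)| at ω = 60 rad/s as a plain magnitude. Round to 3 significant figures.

At s = jω = j60:
quadratic: (j60)² + 14·j60 + 400 = -3200 + j840 → |·| ≈ 3308.4, ∠ ≈ 165.29°
|G| = 400 / 3308.4 ≈ 0.1209

0.121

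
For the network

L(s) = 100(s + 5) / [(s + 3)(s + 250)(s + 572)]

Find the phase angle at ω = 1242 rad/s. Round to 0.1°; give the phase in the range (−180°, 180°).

-144.0°

At s = jω = j1242:
zero (s+5): 5 + j1242 → |·| = √(5²+1242²) = √1542589 ≈ 1242, ∠ = arctan(1242/5) ≈ 89.77°
pole (s+3): 3 + j1242 → |·| = √(3²+1242²) = √1542573 ≈ 1242, ∠ = arctan(1242/3) ≈ 89.86°
pole (s+250): 250 + j1242 → |·| = √(250²+1242²) = √1605064 ≈ 1266.9, ∠ = arctan(1242/250) ≈ 78.62°
pole (s+572): 572 + j1242 → |·| = √(572²+1242²) = √1869748 ≈ 1367.4, ∠ = arctan(1242/572) ≈ 65.27°
∠L = 89.77° − 233.75° = -143.98°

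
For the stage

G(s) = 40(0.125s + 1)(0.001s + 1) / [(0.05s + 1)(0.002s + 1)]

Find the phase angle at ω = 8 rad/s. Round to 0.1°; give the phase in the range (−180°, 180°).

At ω = 8 rad/s:
zero (1 + j8·0.125) = 1 + j1 → |·| ≈ 1.4142, ∠ ≈ 45.00°
zero (1 + j8·0.001) = 1 + j0.008 → |·| ≈ 1, ∠ ≈ 0.46°
pole (1 + j8·0.05) = 1 + j0.4 → |·| ≈ 1.077, ∠ ≈ 21.80°
pole (1 + j8·0.002) = 1 + j0.016 → |·| ≈ 1.0001, ∠ ≈ 0.92°
∠G = (45.00° + 0.46°) − (21.80° + 0.92°) = 22.74°

22.7°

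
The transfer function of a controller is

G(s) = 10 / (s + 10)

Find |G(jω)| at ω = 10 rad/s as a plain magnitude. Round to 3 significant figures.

Substitute s = j10:
Numerator: 10 = 10 + j0
Denominator: (j10) + 10 = 10 + j10
|N| = √(10² + 0²) ≈ 10, ∠N ≈ 0.00°
|D| = √(10² + 10²) ≈ 14.142, ∠D ≈ 45.00°
|G| = 10 / 14.142 ≈ 0.70711

0.707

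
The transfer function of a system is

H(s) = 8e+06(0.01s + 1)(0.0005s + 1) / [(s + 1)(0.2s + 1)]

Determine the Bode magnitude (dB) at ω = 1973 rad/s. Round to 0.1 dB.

At ω = 1973 rad/s:
zero (1 + j1973·0.01) = 1 + j19.73 → |·| ≈ 19.755, ∠ ≈ 87.10°
zero (1 + j1973·0.0005) = 1 + j0.9865 → |·| ≈ 1.4047, ∠ ≈ 44.61°
pole (1 + j1973·1) = 1 + j1973 → |·| ≈ 1973, ∠ ≈ 89.97°
pole (1 + j1973·0.2) = 1 + j394.6 → |·| ≈ 394.6, ∠ ≈ 89.85°
|H| = 8e+06 · 19.755 · 1.4047 / (1973 · 394.6) ≈ 285.15
Gain = 20 log₁₀(285.15) ≈ 49.10 dB

49.1 dB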